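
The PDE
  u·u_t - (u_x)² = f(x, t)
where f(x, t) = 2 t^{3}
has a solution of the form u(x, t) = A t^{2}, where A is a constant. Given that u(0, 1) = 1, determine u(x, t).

Answer: u(x, t) = t^{2}

Derivation:
Substitute the ansatz u = A t^{2} into the left-hand side.
Derivatives of the ansatz:
  u_t = 2 A t
  u_x = 0
Term by term:
  u·u_t = 2 A^{2} t^{3}
  -(u_x)² = 0
So the left-hand side equals
  2 A^{2} t^{3}
This must equal f(x, t) = 2 t^{3} identically.
Matching coefficients of the independent functions:
  [t^{3}]:  2 A^{2} = 2
These equations allow (A) = (-1) or (1).
Impose the point condition(s):
  u(0, 1) = 1  ⟹  A = 1
Only A = 1 satisfies everything.
Hence u(x, t) = t^{2}.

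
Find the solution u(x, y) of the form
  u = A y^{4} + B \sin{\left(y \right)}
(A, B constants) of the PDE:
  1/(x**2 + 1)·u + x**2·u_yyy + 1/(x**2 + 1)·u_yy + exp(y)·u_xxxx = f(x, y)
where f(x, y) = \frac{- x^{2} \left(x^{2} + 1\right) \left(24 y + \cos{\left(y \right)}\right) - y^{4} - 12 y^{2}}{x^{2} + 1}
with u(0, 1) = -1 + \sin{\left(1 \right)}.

Substitute the ansatz u = A y^{4} + B \sin{\left(y \right)} into the left-hand side.
Derivatives of the ansatz:
  u_yyy = 24 A y - B \cos{\left(y \right)}
  u_yy = 12 A y^{2} - B \sin{\left(y \right)}
  u_xxxx = 0
Term by term:
  1/(x**2 + 1)·u = \frac{A y^{4}}{x^{2} + 1} + \frac{B \sin{\left(y \right)}}{x^{2} + 1}
  x**2·u_yyy = 24 A x^{2} y - B x^{2} \cos{\left(y \right)}
  1/(x**2 + 1)·u_yy = \frac{12 A y^{2}}{x^{2} + 1} - \frac{B \sin{\left(y \right)}}{x^{2} + 1}
  exp(y)·u_xxxx = 0
So the left-hand side equals
  24 A x^{2} y + \frac{A y^{4}}{x^{2} + 1} + \frac{12 A y^{2}}{x^{2} + 1} - B x^{2} \cos{\left(y \right)}
This must equal f(x, y) identically; expanded, f = - 24 x^{2} y - x^{2} \cos{\left(y \right)} - \frac{y^{4}}{x^{2} + 1} - \frac{12 y^{2}}{x^{2} + 1}.
Matching coefficients of the independent functions:
  [x^{2} y]:  24 A = -24
  [x^{2} \cos{\left(y \right)}]:  - B = -1
  [\frac{y^{2}}{x^{2} + 1}]:  12 A = -12
  [\frac{y^{4}}{x^{2} + 1}]:  A = -1
Solving: A = -1, B = 1.
Check against the point condition:
  u(0, 1) = -1 + \sin{\left(1 \right)}  ⟹  A + B \sin{\left(1 \right)} = -1 + \sin{\left(1 \right)}  ✓
Hence u(x, y) = - y^{4} + \sin{\left(y \right)}.

Answer: u(x, y) = - y^{4} + \sin{\left(y \right)}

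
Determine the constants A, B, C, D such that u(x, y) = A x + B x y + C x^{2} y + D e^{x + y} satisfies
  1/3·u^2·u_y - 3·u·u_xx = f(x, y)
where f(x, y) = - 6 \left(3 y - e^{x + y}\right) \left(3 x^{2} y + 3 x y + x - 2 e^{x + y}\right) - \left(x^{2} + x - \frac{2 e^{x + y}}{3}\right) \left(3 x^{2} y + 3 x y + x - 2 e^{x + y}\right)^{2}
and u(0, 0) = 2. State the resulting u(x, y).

Answer: u(x, y) = - 3 x^{2} y - 3 x y - x + 2 e^{x + y}

Derivation:
Substitute the ansatz u = A x + B x y + C x^{2} y + D e^{x + y} into the left-hand side.
Derivatives of the ansatz:
  u_y = B x + C x^{2} + D e^{x} e^{y}
  u_xx = 2 C y + D e^{x} e^{y}
Term by term:
  1/3·u^2·u_y = \frac{A^{2} B x^{3}}{3} + \frac{A^{2} C x^{4}}{3} + \frac{A^{2} D x^{2} e^{x} e^{y}}{3} + \frac{2 A B^{2} x^{3} y}{3} + \frac{4 A B C x^{4} y}{3} + \frac{2 A B D x^{2} y e^{x} e^{y}}{3} + \frac{2 A B D x^{2} e^{x} e^{y}}{3} + \frac{2 A C^{2} x^{5} y}{3} + \frac{2 A C D x^{3} y e^{x} e^{y}}{3} + \frac{2 A C D x^{3} e^{x} e^{y}}{3} + \frac{2 A D^{2} x e^{2 x} e^{2 y}}{3} + \frac{B^{3} x^{3} y^{2}}{3} + B^{2} C x^{4} y^{2} + \frac{B^{2} D x^{2} y^{2} e^{x} e^{y}}{3} + \frac{2 B^{2} D x^{2} y e^{x} e^{y}}{3} + B C^{2} x^{5} y^{2} + \frac{2 B C D x^{3} y^{2} e^{x} e^{y}}{3} + \frac{4 B C D x^{3} y e^{x} e^{y}}{3} + \frac{2 B D^{2} x y e^{2 x} e^{2 y}}{3} + \frac{B D^{2} x e^{2 x} e^{2 y}}{3} + \frac{C^{3} x^{6} y^{2}}{3} + \frac{C^{2} D x^{4} y^{2} e^{x} e^{y}}{3} + \frac{2 C^{2} D x^{4} y e^{x} e^{y}}{3} + \frac{2 C D^{2} x^{2} y e^{2 x} e^{2 y}}{3} + \frac{C D^{2} x^{2} e^{2 x} e^{2 y}}{3} + \frac{D^{3} e^{3 x} e^{3 y}}{3}
  -3·u·u_xx = - 6 A C x y - 3 A D x e^{x} e^{y} - 6 B C x y^{2} - 3 B D x y e^{x} e^{y} - 6 C^{2} x^{2} y^{2} - 3 C D x^{2} y e^{x} e^{y} - 6 C D y e^{x} e^{y} - 3 D^{2} e^{2 x} e^{2 y}
Sum these and collect like terms in the independent variables.
This must equal f(x, y) identically; expanded, f = - 9 x^{6} y^{2} - 27 x^{5} y^{2} - 6 x^{5} y + 6 x^{4} y^{2} e^{x} e^{y} - 27 x^{4} y^{2} + 12 x^{4} y e^{x} e^{y} - 12 x^{4} y - x^{4} + 12 x^{3} y^{2} e^{x} e^{y} - 9 x^{3} y^{2} + 28 x^{3} y e^{x} e^{y} - 6 x^{3} y + 4 x^{3} e^{x} e^{y} - x^{3} + 6 x^{2} y^{2} e^{x} e^{y} - 54 x^{2} y^{2} - 8 x^{2} y e^{2 x} e^{2 y} + 34 x^{2} y e^{x} e^{y} - 4 x^{2} e^{2 x} e^{2 y} + \frac{14 x^{2} e^{x} e^{y}}{3} - 54 x y^{2} - 8 x y e^{2 x} e^{2 y} + 18 x y e^{x} e^{y} - 18 x y - \frac{20 x e^{2 x} e^{2 y}}{3} + 6 x e^{x} e^{y} + 36 y e^{x} e^{y} + \frac{8 e^{3 x} e^{3 y}}{3} - 12 e^{2 x} e^{2 y}.
Matching coefficients of the independent functions:
(each divided by its leading coefficient; functions giving the same equation are listed together)
  [x^{3}]:  A^{2} B + 3 = 0
  [x^{4}]:  A^{2} C + 3 = 0
  [x y]:  A C - 3 = 0
  [x y^{2}]:  B C - 9 = 0
  [x^{2} y^{2}]:  C^{2} - 9 = 0
  [x^{3} y]:  A B^{2} + 9 = 0
  [x^{3} y^{2}]:  B^{3} + 27 = 0
  [x^{4} y]:  A B C + 9 = 0
  [x^{4} y^{2}]:  B^{2} C + 27 = 0
  [x^{5} y]:  A C^{2} + 9 = 0
  [x^{5} y^{2}]:  B C^{2} + 27 = 0
  [x^{6} y^{2}]:  C^{3} + 27 = 0
  [e^{2 x} e^{2 y}]:  D^{2} - 4 = 0
  [e^{3 x} e^{3 y}]:  D^{3} - 8 = 0
  [x e^{x} e^{y}]:  A D + 2 = 0
  [x e^{2 x} e^{2 y}]:  A D^{2} + \frac{B D^{2}}{2} + 10 = 0
  [x^{2} e^{x} e^{y}]:  A^{2} D + 2 A B D - 14 = 0
  [x^{2} e^{2 x} e^{2 y}, x^{2} y e^{2 x} e^{2 y}]:  C D^{2} + 12 = 0
  [x^{3} e^{x} e^{y}]:  A C D - 6 = 0
  [y e^{x} e^{y}]:  C D + 6 = 0
  [x y e^{x} e^{y}]:  B D + 6 = 0
  [x y e^{2 x} e^{2 y}]:  B D^{2} + 12 = 0
  [x^{2} y e^{x} e^{y}]:  A B D + B^{2} D - \frac{9 C D}{2} - 51 = 0
  [x^{2} y^{2} e^{x} e^{y}]:  B^{2} D - 18 = 0
  [x^{3} y e^{x} e^{y}]:  A C D + 2 B C D - 42 = 0
  [x^{3} y^{2} e^{x} e^{y}]:  B C D - 18 = 0
  [x^{4} y e^{x} e^{y}, x^{4} y^{2} e^{x} e^{y}]:  C^{2} D - 18 = 0
Solving: A = -1, B = -3, C = -3, D = 2.
Check against the point condition:
  u(0, 0) = 2  ⟹  D = 2  ✓
Hence u(x, y) = - 3 x^{2} y - 3 x y - x + 2 e^{x + y}.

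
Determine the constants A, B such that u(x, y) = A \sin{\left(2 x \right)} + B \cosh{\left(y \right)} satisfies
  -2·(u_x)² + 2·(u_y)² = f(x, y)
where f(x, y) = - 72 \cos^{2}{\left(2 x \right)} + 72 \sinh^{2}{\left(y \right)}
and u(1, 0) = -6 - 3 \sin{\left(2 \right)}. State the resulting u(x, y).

Answer: u(x, y) = - 3 \sin{\left(2 x \right)} - 6 \cosh{\left(y \right)}

Derivation:
Substitute the ansatz u = A \sin{\left(2 x \right)} + B \cosh{\left(y \right)} into the left-hand side.
Derivatives of the ansatz:
  u_x = 2 A \cos{\left(2 x \right)}
  u_y = B \sinh{\left(y \right)}
Term by term:
  -2·(u_x)² = - 8 A^{2} \cos^{2}{\left(2 x \right)}
  2·(u_y)² = 2 B^{2} \sinh^{2}{\left(y \right)}
So the left-hand side equals
  - 8 A^{2} \cos^{2}{\left(2 x \right)} + 2 B^{2} \sinh^{2}{\left(y \right)}
This must equal f(x, y) = - 72 \cos^{2}{\left(2 x \right)} + 72 \sinh^{2}{\left(y \right)} identically.
Matching coefficients of the independent functions:
  [\cos^{2}{\left(2 x \right)}]:  - 8 A^{2} = -72
  [\sinh^{2}{\left(y \right)}]:  2 B^{2} = 72
These equations allow (A, B) = (-3, -6) or (-3, 6) or (3, -6) or (3, 6).
Impose the point condition(s):
  u(1, 0) = -6 - 3 \sin{\left(2 \right)}  ⟹  A \sin{\left(2 \right)} + B = -6 - 3 \sin{\left(2 \right)}
Only A = -3, B = -6 satisfies everything.
Hence u(x, y) = - 3 \sin{\left(2 x \right)} - 6 \cosh{\left(y \right)}.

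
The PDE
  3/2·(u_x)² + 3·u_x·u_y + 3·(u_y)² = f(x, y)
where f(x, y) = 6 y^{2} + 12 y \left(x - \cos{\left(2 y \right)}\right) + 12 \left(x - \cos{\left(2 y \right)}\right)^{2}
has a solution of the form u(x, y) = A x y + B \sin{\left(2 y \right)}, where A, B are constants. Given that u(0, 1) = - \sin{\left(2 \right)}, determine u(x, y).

Substitute the ansatz u = A x y + B \sin{\left(2 y \right)} into the left-hand side.
Derivatives of the ansatz:
  u_x = A y
  u_y = A x + 2 B \cos{\left(2 y \right)}
Term by term:
  3/2·(u_x)² = \frac{3 A^{2} y^{2}}{2}
  3·u_x·u_y = 3 A^{2} x y + 6 A B y \cos{\left(2 y \right)}
  3·(u_y)² = 3 A^{2} x^{2} + 12 A B x \cos{\left(2 y \right)} + 12 B^{2} \cos^{2}{\left(2 y \right)}
So the left-hand side equals
  3 A^{2} x^{2} + 3 A^{2} x y + \frac{3 A^{2} y^{2}}{2} + 12 A B x \cos{\left(2 y \right)} + 6 A B y \cos{\left(2 y \right)} + 12 B^{2} \cos^{2}{\left(2 y \right)}
This must equal f(x, y) identically; expanded, f = 12 x^{2} + 12 x y - 24 x \cos{\left(2 y \right)} + 6 y^{2} - 12 y \cos{\left(2 y \right)} + 12 \cos^{2}{\left(2 y \right)}.
Matching coefficients of the independent functions:
  [x^{2}, x y]:  3 A^{2} = 12
  [y^{2}]:  \frac{3 A^{2}}{2} = 6
  [x \cos{\left(2 y \right)}]:  12 A B = -24
  [y \cos{\left(2 y \right)}]:  6 A B = -12
  [\cos^{2}{\left(2 y \right)}]:  12 B^{2} = 12
These equations allow (A, B) = (-2, 1) or (2, -1).
Impose the point condition(s):
  u(0, 1) = - \sin{\left(2 \right)}  ⟹  B \sin{\left(2 \right)} = - \sin{\left(2 \right)}
Only A = 2, B = -1 satisfies everything.
Hence u(x, y) = 2 x y - \sin{\left(2 y \right)}.

Answer: u(x, y) = 2 x y - \sin{\left(2 y \right)}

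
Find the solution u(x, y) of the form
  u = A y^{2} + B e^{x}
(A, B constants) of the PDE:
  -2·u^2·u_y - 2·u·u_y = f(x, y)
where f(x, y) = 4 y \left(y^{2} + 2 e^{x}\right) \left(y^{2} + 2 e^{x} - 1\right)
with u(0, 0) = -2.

Answer: u(x, y) = - y^{2} - 2 e^{x}

Derivation:
Substitute the ansatz u = A y^{2} + B e^{x} into the left-hand side.
Derivatives of the ansatz:
  u_y = 2 A y
Term by term:
  -2·u^2·u_y = - 4 A^{3} y^{5} - 8 A^{2} B y^{3} e^{x} - 4 A B^{2} y e^{2 x}
  -2·u·u_y = - 4 A^{2} y^{3} - 4 A B y e^{x}
So the left-hand side equals
  - 4 A^{3} y^{5} - 8 A^{2} B y^{3} e^{x} - 4 A^{2} y^{3} - 4 A B^{2} y e^{2 x} - 4 A B y e^{x}
This must equal f(x, y) identically; expanded, f = 4 y^{5} + 16 y^{3} e^{x} - 4 y^{3} + 16 y e^{2 x} - 8 y e^{x}.
Matching coefficients of the independent functions:
  [y^{3}]:  - 4 A^{2} = -4
  [y^{5}]:  - 4 A^{3} = 4
  [y e^{x}]:  - 4 A B = -8
  [y e^{2 x}]:  - 4 A B^{2} = 16
  [y^{3} e^{x}]:  - 8 A^{2} B = 16
Solving: A = -1, B = -2.
Check against the point condition:
  u(0, 0) = -2  ⟹  B = -2  ✓
Hence u(x, y) = - y^{2} - 2 e^{x}.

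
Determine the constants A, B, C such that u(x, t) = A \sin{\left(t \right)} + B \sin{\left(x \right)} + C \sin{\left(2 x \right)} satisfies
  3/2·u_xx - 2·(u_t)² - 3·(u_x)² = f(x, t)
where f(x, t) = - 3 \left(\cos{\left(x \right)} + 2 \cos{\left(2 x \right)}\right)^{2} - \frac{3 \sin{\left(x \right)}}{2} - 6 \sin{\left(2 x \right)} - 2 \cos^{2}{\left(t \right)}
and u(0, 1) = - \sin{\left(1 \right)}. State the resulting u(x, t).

Substitute the ansatz u = A \sin{\left(t \right)} + B \sin{\left(x \right)} + C \sin{\left(2 x \right)} into the left-hand side.
Derivatives of the ansatz:
  u_xx = - B \sin{\left(x \right)} - 4 C \sin{\left(2 x \right)}
  u_t = A \cos{\left(t \right)}
  u_x = B \cos{\left(x \right)} + 2 C \cos{\left(2 x \right)}
Term by term:
  3/2·u_xx = - \frac{3 B \sin{\left(x \right)}}{2} - 6 C \sin{\left(2 x \right)}
  -2·(u_t)² = - 2 A^{2} \cos^{2}{\left(t \right)}
  -3·(u_x)² = - 3 B^{2} \cos^{2}{\left(x \right)} - 12 B C \cos{\left(x \right)} \cos{\left(2 x \right)} - 12 C^{2} \cos^{2}{\left(2 x \right)}
So the left-hand side equals
  - 2 A^{2} \cos^{2}{\left(t \right)} - 3 B^{2} \cos^{2}{\left(x \right)} - 12 B C \cos{\left(x \right)} \cos{\left(2 x \right)} - \frac{3 B \sin{\left(x \right)}}{2} - 12 C^{2} \cos^{2}{\left(2 x \right)} - 6 C \sin{\left(2 x \right)}
This must equal f(x, t) identically; expanded, f = - \frac{3 \sin{\left(x \right)}}{2} - 6 \sin{\left(2 x \right)} - 2 \cos^{2}{\left(t \right)} - 3 \cos^{2}{\left(x \right)} - 12 \cos{\left(x \right)} \cos{\left(2 x \right)} - 12 \cos^{2}{\left(2 x \right)}.
Matching coefficients of the independent functions:
  [\cos{\left(x \right)} \cos{\left(2 x \right)}]:  - 12 B C = -12
  [\sin{\left(x \right)}]:  - \frac{3 B}{2} = - \frac{3}{2}
  [\sin{\left(2 x \right)}]:  - 6 C = -6
  [\cos^{2}{\left(t \right)}]:  - 2 A^{2} = -2
  [\cos^{2}{\left(x \right)}]:  - 3 B^{2} = -3
  [\cos^{2}{\left(2 x \right)}]:  - 12 C^{2} = -12
These equations allow (A, B, C) = (-1, 1, 1) or (1, 1, 1).
Impose the point condition(s):
  u(0, 1) = - \sin{\left(1 \right)}  ⟹  A \sin{\left(1 \right)} = - \sin{\left(1 \right)}
Only A = -1, B = 1, C = 1 satisfies everything.
Hence u(x, t) = - \sin{\left(t \right)} + \sin{\left(x \right)} + \sin{\left(2 x \right)}.

Answer: u(x, t) = - \sin{\left(t \right)} + \sin{\left(x \right)} + \sin{\left(2 x \right)}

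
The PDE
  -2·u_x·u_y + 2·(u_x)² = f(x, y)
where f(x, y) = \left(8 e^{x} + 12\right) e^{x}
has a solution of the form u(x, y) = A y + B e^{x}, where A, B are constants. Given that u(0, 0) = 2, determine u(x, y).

Substitute the ansatz u = A y + B e^{x} into the left-hand side.
Derivatives of the ansatz:
  u_x = B e^{x}
  u_y = A
Term by term:
  -2·u_x·u_y = - 2 A B e^{x}
  2·(u_x)² = 2 B^{2} e^{2 x}
So the left-hand side equals
  - 2 A B e^{x} + 2 B^{2} e^{2 x}
This must equal f(x, y) = \left(8 e^{x} + 12\right) e^{x} identically.
Matching coefficients of the independent functions:
  [e^{x}]:  - 2 A B = 12
  [e^{2 x}]:  2 B^{2} = 8
These equations allow (A, B) = (-3, 2) or (3, -2).
Impose the point condition(s):
  u(0, 0) = 2  ⟹  B = 2
Only A = -3, B = 2 satisfies everything.
Hence u(x, y) = - 3 y + 2 e^{x}.

Answer: u(x, y) = - 3 y + 2 e^{x}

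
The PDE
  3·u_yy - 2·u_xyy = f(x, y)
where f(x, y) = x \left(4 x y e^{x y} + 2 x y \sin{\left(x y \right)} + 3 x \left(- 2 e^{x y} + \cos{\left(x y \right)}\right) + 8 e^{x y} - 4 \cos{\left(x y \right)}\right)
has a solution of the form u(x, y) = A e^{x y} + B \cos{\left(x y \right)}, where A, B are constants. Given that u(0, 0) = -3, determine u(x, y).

Answer: u(x, y) = - 2 e^{x y} - \cos{\left(x y \right)}

Derivation:
Substitute the ansatz u = A e^{x y} + B \cos{\left(x y \right)} into the left-hand side.
Derivatives of the ansatz:
  u_yy = A x^{2} e^{x y} - B x^{2} \cos{\left(x y \right)}
  u_xyy = A x^{2} y e^{x y} + 2 A x e^{x y} + B x^{2} y \sin{\left(x y \right)} - 2 B x \cos{\left(x y \right)}
Term by term:
  3·u_yy = 3 A x^{2} e^{x y} - 3 B x^{2} \cos{\left(x y \right)}
  -2·u_xyy = - 2 A x^{2} y e^{x y} - 4 A x e^{x y} - 2 B x^{2} y \sin{\left(x y \right)} + 4 B x \cos{\left(x y \right)}
So the left-hand side equals
  - 2 A x^{2} y e^{x y} + 3 A x^{2} e^{x y} - 4 A x e^{x y} - 2 B x^{2} y \sin{\left(x y \right)} - 3 B x^{2} \cos{\left(x y \right)} + 4 B x \cos{\left(x y \right)}
This must equal f(x, y) identically; expanded, f = 4 x^{2} y e^{x y} + 2 x^{2} y \sin{\left(x y \right)} - 6 x^{2} e^{x y} + 3 x^{2} \cos{\left(x y \right)} + 8 x e^{x y} - 4 x \cos{\left(x y \right)}.
Matching coefficients of the independent functions:
  [x e^{x y}]:  - 4 A = 8
  [x \cos{\left(x y \right)}]:  4 B = -4
  [x^{2} e^{x y}]:  3 A = -6
  [x^{2} \cos{\left(x y \right)}]:  - 3 B = 3
  [x^{2} y e^{x y}]:  - 2 A = 4
  [x^{2} y \sin{\left(x y \right)}]:  - 2 B = 2
Solving: A = -2, B = -1.
Check against the point condition:
  u(0, 0) = -3  ⟹  A + B = -3  ✓
Hence u(x, y) = - 2 e^{x y} - \cos{\left(x y \right)}.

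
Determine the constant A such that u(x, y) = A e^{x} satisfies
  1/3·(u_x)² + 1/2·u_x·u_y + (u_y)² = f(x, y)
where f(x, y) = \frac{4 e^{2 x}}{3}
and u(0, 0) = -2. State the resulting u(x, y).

Substitute the ansatz u = A e^{x} into the left-hand side.
Derivatives of the ansatz:
  u_x = A e^{x}
  u_y = 0
Term by term:
  1/3·(u_x)² = \frac{A^{2} e^{2 x}}{3}
  1/2·u_x·u_y = 0
  (u_y)² = 0
So the left-hand side equals
  \frac{A^{2} e^{2 x}}{3}
This must equal f(x, y) = \frac{4 e^{2 x}}{3} identically.
Matching coefficients of the independent functions:
  [e^{2 x}]:  \frac{A^{2}}{3} = \frac{4}{3}
These equations allow (A) = (-2) or (2).
Impose the point condition(s):
  u(0, 0) = -2  ⟹  A = -2
Only A = -2 satisfies everything.
Hence u(x, y) = - 2 e^{x}.

Answer: u(x, y) = - 2 e^{x}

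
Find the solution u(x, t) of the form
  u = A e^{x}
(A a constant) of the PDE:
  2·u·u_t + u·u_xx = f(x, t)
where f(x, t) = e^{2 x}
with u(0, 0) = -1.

Answer: u(x, t) = - e^{x}

Derivation:
Substitute the ansatz u = A e^{x} into the left-hand side.
Derivatives of the ansatz:
  u_t = 0
  u_xx = A e^{x}
Term by term:
  2·u·u_t = 0
  u·u_xx = A^{2} e^{2 x}
So the left-hand side equals
  A^{2} e^{2 x}
This must equal f(x, t) = e^{2 x} identically.
Matching coefficients of the independent functions:
  [e^{2 x}]:  A^{2} = 1
These equations allow (A) = (-1) or (1).
Impose the point condition(s):
  u(0, 0) = -1  ⟹  A = -1
Only A = -1 satisfies everything.
Hence u(x, t) = - e^{x}.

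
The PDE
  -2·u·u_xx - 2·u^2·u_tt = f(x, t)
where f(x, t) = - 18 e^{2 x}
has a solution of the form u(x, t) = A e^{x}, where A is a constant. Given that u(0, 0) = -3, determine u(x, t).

Answer: u(x, t) = - 3 e^{x}

Derivation:
Substitute the ansatz u = A e^{x} into the left-hand side.
Derivatives of the ansatz:
  u_xx = A e^{x}
  u_tt = 0
Term by term:
  -2·u·u_xx = - 2 A^{2} e^{2 x}
  -2·u^2·u_tt = 0
So the left-hand side equals
  - 2 A^{2} e^{2 x}
This must equal f(x, t) = - 18 e^{2 x} identically.
Matching coefficients of the independent functions:
  [e^{2 x}]:  - 2 A^{2} = -18
These equations allow (A) = (-3) or (3).
Impose the point condition(s):
  u(0, 0) = -3  ⟹  A = -3
Only A = -3 satisfies everything.
Hence u(x, t) = - 3 e^{x}.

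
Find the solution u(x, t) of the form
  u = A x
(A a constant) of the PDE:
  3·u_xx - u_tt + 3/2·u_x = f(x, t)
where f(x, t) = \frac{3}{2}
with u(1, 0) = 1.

Substitute the ansatz u = A x into the left-hand side.
Derivatives of the ansatz:
  u_xx = 0
  u_tt = 0
  u_x = A
Term by term:
  3·u_xx = 0
  -u_tt = 0
  3/2·u_x = \frac{3 A}{2}
So the left-hand side equals
  \frac{3 A}{2}
This must equal f(x, t) = \frac{3}{2} identically.
Matching coefficients of the independent functions:
  [constant term]:  \frac{3 A}{2} = \frac{3}{2}
Solving: A = 1.
Check against the point condition:
  u(1, 0) = 1  ⟹  A = 1  ✓
Hence u(x, t) = x.

Answer: u(x, t) = x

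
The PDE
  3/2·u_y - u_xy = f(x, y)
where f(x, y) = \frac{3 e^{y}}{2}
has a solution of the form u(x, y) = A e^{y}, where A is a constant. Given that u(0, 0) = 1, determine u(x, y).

Substitute the ansatz u = A e^{y} into the left-hand side.
Derivatives of the ansatz:
  u_y = A e^{y}
  u_xy = 0
Term by term:
  3/2·u_y = \frac{3 A e^{y}}{2}
  -u_xy = 0
So the left-hand side equals
  \frac{3 A e^{y}}{2}
This must equal f(x, y) = \frac{3 e^{y}}{2} identically.
Matching coefficients of the independent functions:
  [e^{y}]:  \frac{3 A}{2} = \frac{3}{2}
Solving: A = 1.
Check against the point condition:
  u(0, 0) = 1  ⟹  A = 1  ✓
Hence u(x, y) = e^{y}.

Answer: u(x, y) = e^{y}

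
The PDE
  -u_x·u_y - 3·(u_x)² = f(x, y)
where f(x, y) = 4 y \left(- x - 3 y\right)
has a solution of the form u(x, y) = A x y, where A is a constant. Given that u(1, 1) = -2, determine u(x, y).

Substitute the ansatz u = A x y into the left-hand side.
Derivatives of the ansatz:
  u_x = A y
  u_y = A x
Term by term:
  -u_x·u_y = - A^{2} x y
  -3·(u_x)² = - 3 A^{2} y^{2}
So the left-hand side equals
  - A^{2} x y - 3 A^{2} y^{2}
This must equal f(x, y) identically; expanded, f = - 4 x y - 12 y^{2}.
Matching coefficients of the independent functions:
  [y^{2}]:  - 3 A^{2} = -12
  [x y]:  - A^{2} = -4
These equations allow (A) = (-2) or (2).
Impose the point condition(s):
  u(1, 1) = -2  ⟹  A = -2
Only A = -2 satisfies everything.
Hence u(x, y) = - 2 x y.

Answer: u(x, y) = - 2 x y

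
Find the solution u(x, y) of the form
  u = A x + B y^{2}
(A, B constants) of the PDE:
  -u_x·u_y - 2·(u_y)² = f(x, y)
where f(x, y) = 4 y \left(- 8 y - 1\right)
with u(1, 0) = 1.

Answer: u(x, y) = x + 2 y^{2}

Derivation:
Substitute the ansatz u = A x + B y^{2} into the left-hand side.
Derivatives of the ansatz:
  u_x = A
  u_y = 2 B y
Term by term:
  -u_x·u_y = - 2 A B y
  -2·(u_y)² = - 8 B^{2} y^{2}
So the left-hand side equals
  - 2 A B y - 8 B^{2} y^{2}
This must equal f(x, y) = 4 y \left(- 8 y - 1\right) identically.
Matching coefficients of the independent functions:
  [y]:  - 2 A B = -4
  [y^{2}]:  - 8 B^{2} = -32
These equations allow (A, B) = (-1, -2) or (1, 2).
Impose the point condition(s):
  u(1, 0) = 1  ⟹  A = 1
Only A = 1, B = 2 satisfies everything.
Hence u(x, y) = x + 2 y^{2}.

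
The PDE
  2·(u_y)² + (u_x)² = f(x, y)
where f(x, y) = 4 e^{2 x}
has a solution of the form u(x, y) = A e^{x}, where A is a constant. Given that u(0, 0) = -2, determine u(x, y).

Substitute the ansatz u = A e^{x} into the left-hand side.
Derivatives of the ansatz:
  u_y = 0
  u_x = A e^{x}
Term by term:
  2·(u_y)² = 0
  (u_x)² = A^{2} e^{2 x}
So the left-hand side equals
  A^{2} e^{2 x}
This must equal f(x, y) = 4 e^{2 x} identically.
Matching coefficients of the independent functions:
  [e^{2 x}]:  A^{2} = 4
These equations allow (A) = (-2) or (2).
Impose the point condition(s):
  u(0, 0) = -2  ⟹  A = -2
Only A = -2 satisfies everything.
Hence u(x, y) = - 2 e^{x}.

Answer: u(x, y) = - 2 e^{x}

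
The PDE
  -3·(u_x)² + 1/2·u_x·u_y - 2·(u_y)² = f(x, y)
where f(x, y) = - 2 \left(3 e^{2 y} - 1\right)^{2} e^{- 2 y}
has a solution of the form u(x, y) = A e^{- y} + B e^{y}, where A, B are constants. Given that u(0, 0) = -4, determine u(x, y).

Substitute the ansatz u = A e^{- y} + B e^{y} into the left-hand side.
Derivatives of the ansatz:
  u_x = 0
  u_y = - A e^{- y} + B e^{y}
Term by term:
  -3·(u_x)² = 0
  1/2·u_x·u_y = 0
  -2·(u_y)² = - 2 A^{2} e^{- 2 y} + 4 A B - 2 B^{2} e^{2 y}
So the left-hand side equals
  - 2 A^{2} e^{- 2 y} + 4 A B - 2 B^{2} e^{2 y}
This must equal f(x, y) identically; expanded, f = - 18 e^{2 y} + 12 - 2 e^{- 2 y}.
Matching coefficients of the independent functions:
  [constant term]:  4 A B = 12
  [e^{- 2 y}]:  - 2 A^{2} = -2
  [e^{2 y}]:  - 2 B^{2} = -18
These equations allow (A, B) = (-1, -3) or (1, 3).
Impose the point condition(s):
  u(0, 0) = -4  ⟹  A + B = -4
Only A = -1, B = -3 satisfies everything.
Hence u(x, y) = - 3 e^{y} - e^{- y}.

Answer: u(x, y) = - 3 e^{y} - e^{- y}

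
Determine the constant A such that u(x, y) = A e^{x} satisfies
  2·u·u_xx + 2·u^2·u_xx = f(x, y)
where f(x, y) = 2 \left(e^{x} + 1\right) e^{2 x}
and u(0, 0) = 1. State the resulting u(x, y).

Substitute the ansatz u = A e^{x} into the left-hand side.
Derivatives of the ansatz:
  u_xx = A e^{x}
Term by term:
  2·u·u_xx = 2 A^{2} e^{2 x}
  2·u^2·u_xx = 2 A^{3} e^{3 x}
So the left-hand side equals
  2 A^{3} e^{3 x} + 2 A^{2} e^{2 x}
This must equal f(x, y) = 2 \left(e^{x} + 1\right) e^{2 x} identically.
Matching coefficients of the independent functions:
  [e^{2 x}]:  2 A^{2} = 2
  [e^{3 x}]:  2 A^{3} = 2
Solving: A = 1.
Check against the point condition:
  u(0, 0) = 1  ⟹  A = 1  ✓
Hence u(x, y) = e^{x}.

Answer: u(x, y) = e^{x}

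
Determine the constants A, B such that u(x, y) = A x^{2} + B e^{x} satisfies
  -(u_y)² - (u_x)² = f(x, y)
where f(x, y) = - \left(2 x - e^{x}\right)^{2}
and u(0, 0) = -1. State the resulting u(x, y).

Answer: u(x, y) = x^{2} - e^{x}

Derivation:
Substitute the ansatz u = A x^{2} + B e^{x} into the left-hand side.
Derivatives of the ansatz:
  u_y = 0
  u_x = 2 A x + B e^{x}
Term by term:
  -(u_y)² = 0
  -(u_x)² = - 4 A^{2} x^{2} - 4 A B x e^{x} - B^{2} e^{2 x}
So the left-hand side equals
  - 4 A^{2} x^{2} - 4 A B x e^{x} - B^{2} e^{2 x}
This must equal f(x, y) identically; expanded, f = - 4 x^{2} + 4 x e^{x} - e^{2 x}.
Matching coefficients of the independent functions:
  [x^{2}]:  - 4 A^{2} = -4
  [x e^{x}]:  - 4 A B = 4
  [e^{2 x}]:  - B^{2} = -1
These equations allow (A, B) = (-1, 1) or (1, -1).
Impose the point condition(s):
  u(0, 0) = -1  ⟹  B = -1
Only A = 1, B = -1 satisfies everything.
Hence u(x, y) = x^{2} - e^{x}.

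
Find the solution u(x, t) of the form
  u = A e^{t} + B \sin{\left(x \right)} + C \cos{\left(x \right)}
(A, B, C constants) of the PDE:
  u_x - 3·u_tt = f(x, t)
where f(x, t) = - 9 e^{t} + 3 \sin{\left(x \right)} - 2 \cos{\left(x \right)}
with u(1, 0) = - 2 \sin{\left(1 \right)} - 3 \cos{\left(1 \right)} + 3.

Substitute the ansatz u = A e^{t} + B \sin{\left(x \right)} + C \cos{\left(x \right)} into the left-hand side.
Derivatives of the ansatz:
  u_x = B \cos{\left(x \right)} - C \sin{\left(x \right)}
  u_tt = A e^{t}
Term by term:
  u_x = B \cos{\left(x \right)} - C \sin{\left(x \right)}
  -3·u_tt = - 3 A e^{t}
So the left-hand side equals
  - 3 A e^{t} + B \cos{\left(x \right)} - C \sin{\left(x \right)}
This must equal f(x, t) = - 9 e^{t} + 3 \sin{\left(x \right)} - 2 \cos{\left(x \right)} identically.
Matching coefficients of the independent functions:
  [e^{t}]:  - 3 A = -9
  [\sin{\left(x \right)}]:  - C = 3
  [\cos{\left(x \right)}]:  B = -2
Solving: A = 3, B = -2, C = -3.
Check against the point condition:
  u(1, 0) = - 2 \sin{\left(1 \right)} - 3 \cos{\left(1 \right)} + 3  ⟹  A + B \sin{\left(1 \right)} + C \cos{\left(1 \right)} = - 2 \sin{\left(1 \right)} - 3 \cos{\left(1 \right)} + 3  ✓
Hence u(x, t) = 3 e^{t} - 2 \sin{\left(x \right)} - 3 \cos{\left(x \right)}.

Answer: u(x, t) = 3 e^{t} - 2 \sin{\left(x \right)} - 3 \cos{\left(x \right)}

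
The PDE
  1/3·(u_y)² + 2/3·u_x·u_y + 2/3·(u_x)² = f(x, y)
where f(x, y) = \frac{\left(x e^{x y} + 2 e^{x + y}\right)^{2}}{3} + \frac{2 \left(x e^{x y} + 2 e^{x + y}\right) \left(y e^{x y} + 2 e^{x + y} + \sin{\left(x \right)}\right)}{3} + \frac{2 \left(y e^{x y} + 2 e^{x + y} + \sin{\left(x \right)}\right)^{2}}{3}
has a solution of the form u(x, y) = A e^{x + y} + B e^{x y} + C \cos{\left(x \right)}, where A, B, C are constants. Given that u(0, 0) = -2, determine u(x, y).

Substitute the ansatz u = A e^{x + y} + B e^{x y} + C \cos{\left(x \right)} into the left-hand side.
Derivatives of the ansatz:
  u_y = A e^{x} e^{y} + B x e^{x y}
  u_x = A e^{x} e^{y} + B y e^{x y} - C \sin{\left(x \right)}
Term by term:
  1/3·(u_y)² = \frac{A^{2} e^{2 x} e^{2 y}}{3} + \frac{2 A B x e^{x} e^{y} e^{x y}}{3} + \frac{B^{2} x^{2} e^{2 x y}}{3}
  2/3·u_x·u_y = \frac{2 A^{2} e^{2 x} e^{2 y}}{3} + \frac{2 A B x e^{x} e^{y} e^{x y}}{3} + \frac{2 A B y e^{x} e^{y} e^{x y}}{3} - \frac{2 A C e^{x} e^{y} \sin{\left(x \right)}}{3} + \frac{2 B^{2} x y e^{2 x y}}{3} - \frac{2 B C x e^{x y} \sin{\left(x \right)}}{3}
  2/3·(u_x)² = \frac{2 A^{2} e^{2 x} e^{2 y}}{3} + \frac{4 A B y e^{x} e^{y} e^{x y}}{3} - \frac{4 A C e^{x} e^{y} \sin{\left(x \right)}}{3} + \frac{2 B^{2} y^{2} e^{2 x y}}{3} - \frac{4 B C y e^{x y} \sin{\left(x \right)}}{3} + \frac{2 C^{2} \sin^{2}{\left(x \right)}}{3}
So the left-hand side equals
  \frac{5 A^{2} e^{2 x} e^{2 y}}{3} + \frac{4 A B x e^{x} e^{y} e^{x y}}{3} + 2 A B y e^{x} e^{y} e^{x y} - 2 A C e^{x} e^{y} \sin{\left(x \right)} + \frac{B^{2} x^{2} e^{2 x y}}{3} + \frac{2 B^{2} x y e^{2 x y}}{3} + \frac{2 B^{2} y^{2} e^{2 x y}}{3} - \frac{2 B C x e^{x y} \sin{\left(x \right)}}{3} - \frac{4 B C y e^{x y} \sin{\left(x \right)}}{3} + \frac{2 C^{2} \sin^{2}{\left(x \right)}}{3}
This must equal f(x, y) identically; expanded, f = \frac{x^{2} e^{2 x y}}{3} + \frac{2 x y e^{2 x y}}{3} + \frac{8 x e^{x} e^{y} e^{x y}}{3} + \frac{2 x e^{x y} \sin{\left(x \right)}}{3} + \frac{2 y^{2} e^{2 x y}}{3} + 4 y e^{x} e^{y} e^{x y} + \frac{4 y e^{x y} \sin{\left(x \right)}}{3} + \frac{20 e^{2 x} e^{2 y}}{3} + 4 e^{x} e^{y} \sin{\left(x \right)} + \frac{2 \sin^{2}{\left(x \right)}}{3}.
Matching coefficients of the independent functions:
  [x^{2} e^{2 x y}]:  \frac{B^{2}}{3} = \frac{1}{3}
  [y^{2} e^{2 x y}, x y e^{2 x y}]:  \frac{2 B^{2}}{3} = \frac{2}{3}
  [e^{2 x} e^{2 y}]:  \frac{5 A^{2}}{3} = \frac{20}{3}
  [x e^{x y} \sin{\left(x \right)}]:  - \frac{2 B C}{3} = \frac{2}{3}
  [y e^{x y} \sin{\left(x \right)}]:  - \frac{4 B C}{3} = \frac{4}{3}
  [e^{x} e^{y} \sin{\left(x \right)}]:  - 2 A C = 4
  [x e^{x} e^{y} e^{x y}]:  \frac{4 A B}{3} = \frac{8}{3}
  [y e^{x} e^{y} e^{x y}]:  2 A B = 4
  [\sin^{2}{\left(x \right)}]:  \frac{2 C^{2}}{3} = \frac{2}{3}
These equations allow (A, B, C) = (-2, -1, 1) or (2, 1, -1).
Impose the point condition(s):
  u(0, 0) = -2  ⟹  A + B + C = -2
Only A = -2, B = -1, C = 1 satisfies everything.
Hence u(x, y) = - e^{x y} - 2 e^{x + y} + \cos{\left(x \right)}.

Answer: u(x, y) = - e^{x y} - 2 e^{x + y} + \cos{\left(x \right)}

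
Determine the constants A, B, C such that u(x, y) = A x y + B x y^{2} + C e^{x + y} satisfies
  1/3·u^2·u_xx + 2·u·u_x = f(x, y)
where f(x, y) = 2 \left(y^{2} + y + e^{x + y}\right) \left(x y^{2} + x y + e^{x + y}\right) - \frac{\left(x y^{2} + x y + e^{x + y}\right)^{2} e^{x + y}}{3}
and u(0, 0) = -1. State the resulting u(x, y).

Answer: u(x, y) = - x y^{2} - x y - e^{x + y}

Derivation:
Substitute the ansatz u = A x y + B x y^{2} + C e^{x + y} into the left-hand side.
Derivatives of the ansatz:
  u_xx = C e^{x} e^{y}
  u_x = A y + B y^{2} + C e^{x} e^{y}
Term by term:
  1/3·u^2·u_xx = \frac{A^{2} C x^{2} y^{2} e^{x} e^{y}}{3} + \frac{2 A B C x^{2} y^{3} e^{x} e^{y}}{3} + \frac{2 A C^{2} x y e^{2 x} e^{2 y}}{3} + \frac{B^{2} C x^{2} y^{4} e^{x} e^{y}}{3} + \frac{2 B C^{2} x y^{2} e^{2 x} e^{2 y}}{3} + \frac{C^{3} e^{3 x} e^{3 y}}{3}
  2·u·u_x = 2 A^{2} x y^{2} + 4 A B x y^{3} + 2 A C x y e^{x} e^{y} + 2 A C y e^{x} e^{y} + 2 B^{2} x y^{4} + 2 B C x y^{2} e^{x} e^{y} + 2 B C y^{2} e^{x} e^{y} + 2 C^{2} e^{2 x} e^{2 y}
So the left-hand side equals
  \frac{A^{2} C x^{2} y^{2} e^{x} e^{y}}{3} + 2 A^{2} x y^{2} + \frac{2 A B C x^{2} y^{3} e^{x} e^{y}}{3} + 4 A B x y^{3} + \frac{2 A C^{2} x y e^{2 x} e^{2 y}}{3} + 2 A C x y e^{x} e^{y} + 2 A C y e^{x} e^{y} + \frac{B^{2} C x^{2} y^{4} e^{x} e^{y}}{3} + 2 B^{2} x y^{4} + \frac{2 B C^{2} x y^{2} e^{2 x} e^{2 y}}{3} + 2 B C x y^{2} e^{x} e^{y} + 2 B C y^{2} e^{x} e^{y} + \frac{C^{3} e^{3 x} e^{3 y}}{3} + 2 C^{2} e^{2 x} e^{2 y}
This must equal f(x, y) identically; expanded, f = - \frac{x^{2} y^{4} e^{x} e^{y}}{3} - \frac{2 x^{2} y^{3} e^{x} e^{y}}{3} - \frac{x^{2} y^{2} e^{x} e^{y}}{3} + 2 x y^{4} + 4 x y^{3} - \frac{2 x y^{2} e^{2 x} e^{2 y}}{3} + 2 x y^{2} e^{x} e^{y} + 2 x y^{2} - \frac{2 x y e^{2 x} e^{2 y}}{3} + 2 x y e^{x} e^{y} + 2 y^{2} e^{x} e^{y} + 2 y e^{x} e^{y} - \frac{e^{3 x} e^{3 y}}{3} + 2 e^{2 x} e^{2 y}.
Matching coefficients of the independent functions:
  [x y^{2}]:  2 A^{2} = 2
  [x y^{3}]:  4 A B = 4
  [x y^{4}]:  2 B^{2} = 2
  [e^{2 x} e^{2 y}]:  2 C^{2} = 2
  [e^{3 x} e^{3 y}]:  \frac{C^{3}}{3} = - \frac{1}{3}
  [y e^{x} e^{y}, x y e^{x} e^{y}]:  2 A C = 2
  [y^{2} e^{x} e^{y}, x y^{2} e^{x} e^{y}]:  2 B C = 2
  [x y e^{2 x} e^{2 y}]:  \frac{2 A C^{2}}{3} = - \frac{2}{3}
  [x y^{2} e^{2 x} e^{2 y}]:  \frac{2 B C^{2}}{3} = - \frac{2}{3}
  [x^{2} y^{2} e^{x} e^{y}]:  \frac{A^{2} C}{3} = - \frac{1}{3}
  [x^{2} y^{3} e^{x} e^{y}]:  \frac{2 A B C}{3} = - \frac{2}{3}
  [x^{2} y^{4} e^{x} e^{y}]:  \frac{B^{2} C}{3} = - \frac{1}{3}
Solving: A = -1, B = -1, C = -1.
Check against the point condition:
  u(0, 0) = -1  ⟹  C = -1  ✓
Hence u(x, y) = - x y^{2} - x y - e^{x + y}.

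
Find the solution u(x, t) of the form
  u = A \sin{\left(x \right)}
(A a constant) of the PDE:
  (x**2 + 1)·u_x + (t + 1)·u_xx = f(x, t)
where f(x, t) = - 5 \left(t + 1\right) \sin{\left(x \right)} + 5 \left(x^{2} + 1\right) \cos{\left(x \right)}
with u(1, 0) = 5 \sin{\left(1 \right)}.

Answer: u(x, t) = 5 \sin{\left(x \right)}

Derivation:
Substitute the ansatz u = A \sin{\left(x \right)} into the left-hand side.
Derivatives of the ansatz:
  u_x = A \cos{\left(x \right)}
  u_xx = - A \sin{\left(x \right)}
Term by term:
  (x**2 + 1)·u_x = A x^{2} \cos{\left(x \right)} + A \cos{\left(x \right)}
  (t + 1)·u_xx = - A t \sin{\left(x \right)} - A \sin{\left(x \right)}
So the left-hand side equals
  - A t \sin{\left(x \right)} + A x^{2} \cos{\left(x \right)} - A \sin{\left(x \right)} + A \cos{\left(x \right)}
This must equal f(x, t) identically; expanded, f = - 5 t \sin{\left(x \right)} + 5 x^{2} \cos{\left(x \right)} - 5 \sin{\left(x \right)} + 5 \cos{\left(x \right)}.
Matching coefficients of the independent functions:
  [t \sin{\left(x \right)}, \sin{\left(x \right)}]:  - A = -5
  [x^{2} \cos{\left(x \right)}, \cos{\left(x \right)}]:  A = 5
Solving: A = 5.
Check against the point condition:
  u(1, 0) = 5 \sin{\left(1 \right)}  ⟹  A \sin{\left(1 \right)} = 5 \sin{\left(1 \right)}  ✓
Hence u(x, t) = 5 \sin{\left(x \right)}.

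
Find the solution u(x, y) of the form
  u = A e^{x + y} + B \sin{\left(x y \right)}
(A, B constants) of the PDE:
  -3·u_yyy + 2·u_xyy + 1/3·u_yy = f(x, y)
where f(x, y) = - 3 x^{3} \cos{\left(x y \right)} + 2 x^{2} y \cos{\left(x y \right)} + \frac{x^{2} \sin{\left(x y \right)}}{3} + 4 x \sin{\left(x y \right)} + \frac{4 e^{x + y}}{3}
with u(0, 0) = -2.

Substitute the ansatz u = A e^{x + y} + B \sin{\left(x y \right)} into the left-hand side.
Derivatives of the ansatz:
  u_yyy = A e^{x} e^{y} - B x^{3} \cos{\left(x y \right)}
  u_xyy = A e^{x} e^{y} - B x^{2} y \cos{\left(x y \right)} - 2 B x \sin{\left(x y \right)}
  u_yy = A e^{x} e^{y} - B x^{2} \sin{\left(x y \right)}
Term by term:
  -3·u_yyy = - 3 A e^{x} e^{y} + 3 B x^{3} \cos{\left(x y \right)}
  2·u_xyy = 2 A e^{x} e^{y} - 2 B x^{2} y \cos{\left(x y \right)} - 4 B x \sin{\left(x y \right)}
  1/3·u_yy = \frac{A e^{x} e^{y}}{3} - \frac{B x^{2} \sin{\left(x y \right)}}{3}
So the left-hand side equals
  - \frac{2 A e^{x} e^{y}}{3} + 3 B x^{3} \cos{\left(x y \right)} - 2 B x^{2} y \cos{\left(x y \right)} - \frac{B x^{2} \sin{\left(x y \right)}}{3} - 4 B x \sin{\left(x y \right)}
This must equal f(x, y) identically; expanded, f = - 3 x^{3} \cos{\left(x y \right)} + 2 x^{2} y \cos{\left(x y \right)} + \frac{x^{2} \sin{\left(x y \right)}}{3} + 4 x \sin{\left(x y \right)} + \frac{4 e^{x} e^{y}}{3}.
Matching coefficients of the independent functions:
  [x \sin{\left(x y \right)}]:  - 4 B = 4
  [x^{2} \sin{\left(x y \right)}]:  - \frac{B}{3} = \frac{1}{3}
  [x^{3} \cos{\left(x y \right)}]:  3 B = -3
  [e^{x} e^{y}]:  - \frac{2 A}{3} = \frac{4}{3}
  [x^{2} y \cos{\left(x y \right)}]:  - 2 B = 2
Solving: A = -2, B = -1.
Check against the point condition:
  u(0, 0) = -2  ⟹  A = -2  ✓
Hence u(x, y) = - 2 e^{x + y} - \sin{\left(x y \right)}.

Answer: u(x, y) = - 2 e^{x + y} - \sin{\left(x y \right)}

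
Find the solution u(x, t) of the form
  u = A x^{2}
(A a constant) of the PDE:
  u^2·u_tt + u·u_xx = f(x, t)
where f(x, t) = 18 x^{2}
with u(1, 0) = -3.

Substitute the ansatz u = A x^{2} into the left-hand side.
Derivatives of the ansatz:
  u_tt = 0
  u_xx = 2 A
Term by term:
  u^2·u_tt = 0
  u·u_xx = 2 A^{2} x^{2}
So the left-hand side equals
  2 A^{2} x^{2}
This must equal f(x, t) = 18 x^{2} identically.
Matching coefficients of the independent functions:
  [x^{2}]:  2 A^{2} = 18
These equations allow (A) = (-3) or (3).
Impose the point condition(s):
  u(1, 0) = -3  ⟹  A = -3
Only A = -3 satisfies everything.
Hence u(x, t) = - 3 x^{2}.

Answer: u(x, t) = - 3 x^{2}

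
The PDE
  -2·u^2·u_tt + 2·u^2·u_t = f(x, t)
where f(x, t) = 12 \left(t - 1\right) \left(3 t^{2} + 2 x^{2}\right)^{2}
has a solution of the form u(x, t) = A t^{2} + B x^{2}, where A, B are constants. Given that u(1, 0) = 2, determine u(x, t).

Substitute the ansatz u = A t^{2} + B x^{2} into the left-hand side.
Derivatives of the ansatz:
  u_tt = 2 A
  u_t = 2 A t
Term by term:
  -2·u^2·u_tt = - 4 A^{3} t^{4} - 8 A^{2} B t^{2} x^{2} - 4 A B^{2} x^{4}
  2·u^2·u_t = 4 A^{3} t^{5} + 8 A^{2} B t^{3} x^{2} + 4 A B^{2} t x^{4}
So the left-hand side equals
  4 A^{3} t^{5} - 4 A^{3} t^{4} + 8 A^{2} B t^{3} x^{2} - 8 A^{2} B t^{2} x^{2} + 4 A B^{2} t x^{4} - 4 A B^{2} x^{4}
This must equal f(x, t) identically; expanded, f = 108 t^{5} - 108 t^{4} + 144 t^{3} x^{2} - 144 t^{2} x^{2} + 48 t x^{4} - 48 x^{4}.
Matching coefficients of the independent functions:
  [t^{4}]:  - 4 A^{3} = -108
  [t^{5}]:  4 A^{3} = 108
  [x^{4}]:  - 4 A B^{2} = -48
  [t x^{4}]:  4 A B^{2} = 48
  [t^{2} x^{2}]:  - 8 A^{2} B = -144
  [t^{3} x^{2}]:  8 A^{2} B = 144
Solving: A = 3, B = 2.
Check against the point condition:
  u(1, 0) = 2  ⟹  B = 2  ✓
Hence u(x, t) = 3 t^{2} + 2 x^{2}.

Answer: u(x, t) = 3 t^{2} + 2 x^{2}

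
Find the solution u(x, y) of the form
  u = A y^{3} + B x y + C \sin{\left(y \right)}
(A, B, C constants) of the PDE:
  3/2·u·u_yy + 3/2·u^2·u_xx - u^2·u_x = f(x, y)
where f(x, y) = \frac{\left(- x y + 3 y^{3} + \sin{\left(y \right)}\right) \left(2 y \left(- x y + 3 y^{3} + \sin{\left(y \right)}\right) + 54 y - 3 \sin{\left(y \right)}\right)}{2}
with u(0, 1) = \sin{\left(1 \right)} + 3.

Substitute the ansatz u = A y^{3} + B x y + C \sin{\left(y \right)} into the left-hand side.
Derivatives of the ansatz:
  u_yy = 6 A y - C \sin{\left(y \right)}
  u_xx = 0
  u_x = B y
Term by term:
  3/2·u·u_yy = 9 A^{2} y^{4} + 9 A B x y^{2} - \frac{3 A C y^{3} \sin{\left(y \right)}}{2} + 9 A C y \sin{\left(y \right)} - \frac{3 B C x y \sin{\left(y \right)}}{2} - \frac{3 C^{2} \sin^{2}{\left(y \right)}}{2}
  3/2·u^2·u_xx = 0
  -u^2·u_x = - A^{2} B y^{7} - 2 A B^{2} x y^{5} - 2 A B C y^{4} \sin{\left(y \right)} - B^{3} x^{2} y^{3} - 2 B^{2} C x y^{2} \sin{\left(y \right)} - B C^{2} y \sin^{2}{\left(y \right)}
So the left-hand side equals
  - A^{2} B y^{7} + 9 A^{2} y^{4} - 2 A B^{2} x y^{5} - 2 A B C y^{4} \sin{\left(y \right)} + 9 A B x y^{2} - \frac{3 A C y^{3} \sin{\left(y \right)}}{2} + 9 A C y \sin{\left(y \right)} - B^{3} x^{2} y^{3} - 2 B^{2} C x y^{2} \sin{\left(y \right)} - B C^{2} y \sin^{2}{\left(y \right)} - \frac{3 B C x y \sin{\left(y \right)}}{2} - \frac{3 C^{2} \sin^{2}{\left(y \right)}}{2}
This must equal f(x, y) identically; expanded, f = x^{2} y^{3} - 6 x y^{5} - 2 x y^{2} \sin{\left(y \right)} - 27 x y^{2} + \frac{3 x y \sin{\left(y \right)}}{2} + 9 y^{7} + 6 y^{4} \sin{\left(y \right)} + 81 y^{4} - \frac{9 y^{3} \sin{\left(y \right)}}{2} + y \sin^{2}{\left(y \right)} + 27 y \sin{\left(y \right)} - \frac{3 \sin^{2}{\left(y \right)}}{2}.
Matching coefficients of the independent functions:
  [y^{4}]:  9 A^{2} = 81
  [y^{7}]:  - A^{2} B = 9
  [x y^{2}]:  9 A B = -27
  [x y^{5}]:  - 2 A B^{2} = -6
  [x^{2} y^{3}]:  - B^{3} = 1
  [y \sin{\left(y \right)}]:  9 A C = 27
  [y \sin^{2}{\left(y \right)}]:  - B C^{2} = 1
  [y^{3} \sin{\left(y \right)}]:  - \frac{3 A C}{2} = - \frac{9}{2}
  [y^{4} \sin{\left(y \right)}]:  - 2 A B C = 6
  [x y \sin{\left(y \right)}]:  - \frac{3 B C}{2} = \frac{3}{2}
  [x y^{2} \sin{\left(y \right)}]:  - 2 B^{2} C = -2
  [\sin^{2}{\left(y \right)}]:  - \frac{3 C^{2}}{2} = - \frac{3}{2}
Solving: A = 3, B = -1, C = 1.
Check against the point condition:
  u(0, 1) = \sin{\left(1 \right)} + 3  ⟹  A + C \sin{\left(1 \right)} = \sin{\left(1 \right)} + 3  ✓
Hence u(x, y) = - x y + 3 y^{3} + \sin{\left(y \right)}.

Answer: u(x, y) = - x y + 3 y^{3} + \sin{\left(y \right)}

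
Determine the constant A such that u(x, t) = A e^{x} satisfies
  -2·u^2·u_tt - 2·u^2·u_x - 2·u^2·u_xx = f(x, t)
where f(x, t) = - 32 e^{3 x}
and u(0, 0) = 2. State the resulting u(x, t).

Answer: u(x, t) = 2 e^{x}

Derivation:
Substitute the ansatz u = A e^{x} into the left-hand side.
Derivatives of the ansatz:
  u_tt = 0
  u_x = A e^{x}
  u_xx = A e^{x}
Term by term:
  -2·u^2·u_tt = 0
  -2·u^2·u_x = - 2 A^{3} e^{3 x}
  -2·u^2·u_xx = - 2 A^{3} e^{3 x}
So the left-hand side equals
  - 4 A^{3} e^{3 x}
This must equal f(x, t) = - 32 e^{3 x} identically.
Matching coefficients of the independent functions:
  [e^{3 x}]:  - 4 A^{3} = -32
Solving: A = 2.
Check against the point condition:
  u(0, 0) = 2  ⟹  A = 2  ✓
Hence u(x, t) = 2 e^{x}.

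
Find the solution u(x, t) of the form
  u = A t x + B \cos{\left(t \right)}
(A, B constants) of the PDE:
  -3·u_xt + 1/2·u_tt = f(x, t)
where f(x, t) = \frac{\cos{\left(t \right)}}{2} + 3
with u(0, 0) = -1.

Answer: u(x, t) = - t x - \cos{\left(t \right)}

Derivation:
Substitute the ansatz u = A t x + B \cos{\left(t \right)} into the left-hand side.
Derivatives of the ansatz:
  u_xt = A
  u_tt = - B \cos{\left(t \right)}
Term by term:
  -3·u_xt = - 3 A
  1/2·u_tt = - \frac{B \cos{\left(t \right)}}{2}
So the left-hand side equals
  - 3 A - \frac{B \cos{\left(t \right)}}{2}
This must equal f(x, t) = \frac{\cos{\left(t \right)}}{2} + 3 identically.
Matching coefficients of the independent functions:
  [constant term]:  - 3 A = 3
  [\cos{\left(t \right)}]:  - \frac{B}{2} = \frac{1}{2}
Solving: A = -1, B = -1.
Check against the point condition:
  u(0, 0) = -1  ⟹  B = -1  ✓
Hence u(x, t) = - t x - \cos{\left(t \right)}.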